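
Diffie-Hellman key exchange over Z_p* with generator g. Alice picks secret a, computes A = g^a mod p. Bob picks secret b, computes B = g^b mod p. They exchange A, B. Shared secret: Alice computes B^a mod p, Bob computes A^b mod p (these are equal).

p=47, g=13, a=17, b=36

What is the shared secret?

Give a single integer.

A = 13^17 mod 47  (bits of 17 = 10001)
  bit 0 = 1: r = r^2 * 13 mod 47 = 1^2 * 13 = 1*13 = 13
  bit 1 = 0: r = r^2 mod 47 = 13^2 = 28
  bit 2 = 0: r = r^2 mod 47 = 28^2 = 32
  bit 3 = 0: r = r^2 mod 47 = 32^2 = 37
  bit 4 = 1: r = r^2 * 13 mod 47 = 37^2 * 13 = 6*13 = 31
  -> A = 31
B = 13^36 mod 47  (bits of 36 = 100100)
  bit 0 = 1: r = r^2 * 13 mod 47 = 1^2 * 13 = 1*13 = 13
  bit 1 = 0: r = r^2 mod 47 = 13^2 = 28
  bit 2 = 0: r = r^2 mod 47 = 28^2 = 32
  bit 3 = 1: r = r^2 * 13 mod 47 = 32^2 * 13 = 37*13 = 11
  bit 4 = 0: r = r^2 mod 47 = 11^2 = 27
  bit 5 = 0: r = r^2 mod 47 = 27^2 = 24
  -> B = 24
s = B^a = 24^17 mod 47  (bits of 17 = 10001)
  bit 0 = 1: r = r^2 * 24 mod 47 = 1^2 * 24 = 1*24 = 24
  bit 1 = 0: r = r^2 mod 47 = 24^2 = 12
  bit 2 = 0: r = r^2 mod 47 = 12^2 = 3
  bit 3 = 0: r = r^2 mod 47 = 3^2 = 9
  bit 4 = 1: r = r^2 * 24 mod 47 = 9^2 * 24 = 34*24 = 17
  -> s = B^a = 17

Answer: 17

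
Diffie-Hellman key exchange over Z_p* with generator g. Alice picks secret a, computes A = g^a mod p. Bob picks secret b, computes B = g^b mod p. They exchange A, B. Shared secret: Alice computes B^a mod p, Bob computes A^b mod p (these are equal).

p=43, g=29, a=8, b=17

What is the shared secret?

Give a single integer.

Answer: 13

Derivation:
A = 29^8 mod 43  (bits of 8 = 1000)
  bit 0 = 1: r = r^2 * 29 mod 43 = 1^2 * 29 = 1*29 = 29
  bit 1 = 0: r = r^2 mod 43 = 29^2 = 24
  bit 2 = 0: r = r^2 mod 43 = 24^2 = 17
  bit 3 = 0: r = r^2 mod 43 = 17^2 = 31
  -> A = 31
B = 29^17 mod 43  (bits of 17 = 10001)
  bit 0 = 1: r = r^2 * 29 mod 43 = 1^2 * 29 = 1*29 = 29
  bit 1 = 0: r = r^2 mod 43 = 29^2 = 24
  bit 2 = 0: r = r^2 mod 43 = 24^2 = 17
  bit 3 = 0: r = r^2 mod 43 = 17^2 = 31
  bit 4 = 1: r = r^2 * 29 mod 43 = 31^2 * 29 = 15*29 = 5
  -> B = 5
s = B^a = 5^8 mod 43  (bits of 8 = 1000)
  bit 0 = 1: r = r^2 * 5 mod 43 = 1^2 * 5 = 1*5 = 5
  bit 1 = 0: r = r^2 mod 43 = 5^2 = 25
  bit 2 = 0: r = r^2 mod 43 = 25^2 = 23
  bit 3 = 0: r = r^2 mod 43 = 23^2 = 13
  -> s = B^a = 13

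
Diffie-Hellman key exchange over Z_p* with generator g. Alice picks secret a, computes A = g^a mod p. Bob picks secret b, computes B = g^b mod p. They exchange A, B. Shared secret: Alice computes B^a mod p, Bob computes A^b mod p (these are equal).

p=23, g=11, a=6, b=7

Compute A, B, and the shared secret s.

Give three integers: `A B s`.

A = 11^6 mod 23  (bits of 6 = 110)
  bit 0 = 1: r = r^2 * 11 mod 23 = 1^2 * 11 = 1*11 = 11
  bit 1 = 1: r = r^2 * 11 mod 23 = 11^2 * 11 = 6*11 = 20
  bit 2 = 0: r = r^2 mod 23 = 20^2 = 9
  -> A = 9
B = 11^7 mod 23  (bits of 7 = 111)
  bit 0 = 1: r = r^2 * 11 mod 23 = 1^2 * 11 = 1*11 = 11
  bit 1 = 1: r = r^2 * 11 mod 23 = 11^2 * 11 = 6*11 = 20
  bit 2 = 1: r = r^2 * 11 mod 23 = 20^2 * 11 = 9*11 = 7
  -> B = 7
s = B^a = 7^6 mod 23  (bits of 6 = 110)
  bit 0 = 1: r = r^2 * 7 mod 23 = 1^2 * 7 = 1*7 = 7
  bit 1 = 1: r = r^2 * 7 mod 23 = 7^2 * 7 = 3*7 = 21
  bit 2 = 0: r = r^2 mod 23 = 21^2 = 4
  -> s = B^a = 4

Answer: 9 7 4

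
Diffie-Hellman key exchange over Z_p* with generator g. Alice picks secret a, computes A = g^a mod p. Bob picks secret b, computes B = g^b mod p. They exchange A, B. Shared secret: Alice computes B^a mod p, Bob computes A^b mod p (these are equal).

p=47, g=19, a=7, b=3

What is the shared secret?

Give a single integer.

Answer: 22

Derivation:
A = 19^7 mod 47  (bits of 7 = 111)
  bit 0 = 1: r = r^2 * 19 mod 47 = 1^2 * 19 = 1*19 = 19
  bit 1 = 1: r = r^2 * 19 mod 47 = 19^2 * 19 = 32*19 = 44
  bit 2 = 1: r = r^2 * 19 mod 47 = 44^2 * 19 = 9*19 = 30
  -> A = 30
B = 19^3 mod 47  (bits of 3 = 11)
  bit 0 = 1: r = r^2 * 19 mod 47 = 1^2 * 19 = 1*19 = 19
  bit 1 = 1: r = r^2 * 19 mod 47 = 19^2 * 19 = 32*19 = 44
  -> B = 44
s = B^a = 44^7 mod 47  (bits of 7 = 111)
  bit 0 = 1: r = r^2 * 44 mod 47 = 1^2 * 44 = 1*44 = 44
  bit 1 = 1: r = r^2 * 44 mod 47 = 44^2 * 44 = 9*44 = 20
  bit 2 = 1: r = r^2 * 44 mod 47 = 20^2 * 44 = 24*44 = 22
  -> s = B^a = 22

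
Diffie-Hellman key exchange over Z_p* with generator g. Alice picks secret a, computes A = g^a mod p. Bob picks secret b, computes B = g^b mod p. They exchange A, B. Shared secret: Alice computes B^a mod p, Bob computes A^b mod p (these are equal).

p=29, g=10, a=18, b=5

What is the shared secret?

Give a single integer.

Answer: 22

Derivation:
A = 10^18 mod 29  (bits of 18 = 10010)
  bit 0 = 1: r = r^2 * 10 mod 29 = 1^2 * 10 = 1*10 = 10
  bit 1 = 0: r = r^2 mod 29 = 10^2 = 13
  bit 2 = 0: r = r^2 mod 29 = 13^2 = 24
  bit 3 = 1: r = r^2 * 10 mod 29 = 24^2 * 10 = 25*10 = 18
  bit 4 = 0: r = r^2 mod 29 = 18^2 = 5
  -> A = 5
B = 10^5 mod 29  (bits of 5 = 101)
  bit 0 = 1: r = r^2 * 10 mod 29 = 1^2 * 10 = 1*10 = 10
  bit 1 = 0: r = r^2 mod 29 = 10^2 = 13
  bit 2 = 1: r = r^2 * 10 mod 29 = 13^2 * 10 = 24*10 = 8
  -> B = 8
s = B^a = 8^18 mod 29  (bits of 18 = 10010)
  bit 0 = 1: r = r^2 * 8 mod 29 = 1^2 * 8 = 1*8 = 8
  bit 1 = 0: r = r^2 mod 29 = 8^2 = 6
  bit 2 = 0: r = r^2 mod 29 = 6^2 = 7
  bit 3 = 1: r = r^2 * 8 mod 29 = 7^2 * 8 = 20*8 = 15
  bit 4 = 0: r = r^2 mod 29 = 15^2 = 22
  -> s = B^a = 22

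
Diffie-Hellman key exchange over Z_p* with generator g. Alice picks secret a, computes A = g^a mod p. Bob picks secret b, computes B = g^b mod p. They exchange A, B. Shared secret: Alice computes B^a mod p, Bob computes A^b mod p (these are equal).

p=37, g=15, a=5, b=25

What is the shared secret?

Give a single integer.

Answer: 32

Derivation:
A = 15^5 mod 37  (bits of 5 = 101)
  bit 0 = 1: r = r^2 * 15 mod 37 = 1^2 * 15 = 1*15 = 15
  bit 1 = 0: r = r^2 mod 37 = 15^2 = 3
  bit 2 = 1: r = r^2 * 15 mod 37 = 3^2 * 15 = 9*15 = 24
  -> A = 24
B = 15^25 mod 37  (bits of 25 = 11001)
  bit 0 = 1: r = r^2 * 15 mod 37 = 1^2 * 15 = 1*15 = 15
  bit 1 = 1: r = r^2 * 15 mod 37 = 15^2 * 15 = 3*15 = 8
  bit 2 = 0: r = r^2 mod 37 = 8^2 = 27
  bit 3 = 0: r = r^2 mod 37 = 27^2 = 26
  bit 4 = 1: r = r^2 * 15 mod 37 = 26^2 * 15 = 10*15 = 2
  -> B = 2
s = B^a = 2^5 mod 37  (bits of 5 = 101)
  bit 0 = 1: r = r^2 * 2 mod 37 = 1^2 * 2 = 1*2 = 2
  bit 1 = 0: r = r^2 mod 37 = 2^2 = 4
  bit 2 = 1: r = r^2 * 2 mod 37 = 4^2 * 2 = 16*2 = 32
  -> s = B^a = 32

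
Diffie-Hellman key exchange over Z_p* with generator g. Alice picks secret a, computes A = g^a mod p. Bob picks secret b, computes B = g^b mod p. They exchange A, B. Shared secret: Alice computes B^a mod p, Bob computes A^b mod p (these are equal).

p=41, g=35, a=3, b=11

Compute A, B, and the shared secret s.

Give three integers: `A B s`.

A = 35^3 mod 41  (bits of 3 = 11)
  bit 0 = 1: r = r^2 * 35 mod 41 = 1^2 * 35 = 1*35 = 35
  bit 1 = 1: r = r^2 * 35 mod 41 = 35^2 * 35 = 36*35 = 30
  -> A = 30
B = 35^11 mod 41  (bits of 11 = 1011)
  bit 0 = 1: r = r^2 * 35 mod 41 = 1^2 * 35 = 1*35 = 35
  bit 1 = 0: r = r^2 mod 41 = 35^2 = 36
  bit 2 = 1: r = r^2 * 35 mod 41 = 36^2 * 35 = 25*35 = 14
  bit 3 = 1: r = r^2 * 35 mod 41 = 14^2 * 35 = 32*35 = 13
  -> B = 13
s = B^a = 13^3 mod 41  (bits of 3 = 11)
  bit 0 = 1: r = r^2 * 13 mod 41 = 1^2 * 13 = 1*13 = 13
  bit 1 = 1: r = r^2 * 13 mod 41 = 13^2 * 13 = 5*13 = 24
  -> s = B^a = 24

Answer: 30 13 24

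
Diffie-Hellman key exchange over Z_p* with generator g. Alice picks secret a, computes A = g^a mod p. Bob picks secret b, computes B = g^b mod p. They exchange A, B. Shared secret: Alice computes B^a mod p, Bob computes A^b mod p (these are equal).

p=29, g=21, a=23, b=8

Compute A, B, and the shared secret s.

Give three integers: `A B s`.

Answer: 15 20 23

Derivation:
A = 21^23 mod 29  (bits of 23 = 10111)
  bit 0 = 1: r = r^2 * 21 mod 29 = 1^2 * 21 = 1*21 = 21
  bit 1 = 0: r = r^2 mod 29 = 21^2 = 6
  bit 2 = 1: r = r^2 * 21 mod 29 = 6^2 * 21 = 7*21 = 2
  bit 3 = 1: r = r^2 * 21 mod 29 = 2^2 * 21 = 4*21 = 26
  bit 4 = 1: r = r^2 * 21 mod 29 = 26^2 * 21 = 9*21 = 15
  -> A = 15
B = 21^8 mod 29  (bits of 8 = 1000)
  bit 0 = 1: r = r^2 * 21 mod 29 = 1^2 * 21 = 1*21 = 21
  bit 1 = 0: r = r^2 mod 29 = 21^2 = 6
  bit 2 = 0: r = r^2 mod 29 = 6^2 = 7
  bit 3 = 0: r = r^2 mod 29 = 7^2 = 20
  -> B = 20
s = B^a = 20^23 mod 29  (bits of 23 = 10111)
  bit 0 = 1: r = r^2 * 20 mod 29 = 1^2 * 20 = 1*20 = 20
  bit 1 = 0: r = r^2 mod 29 = 20^2 = 23
  bit 2 = 1: r = r^2 * 20 mod 29 = 23^2 * 20 = 7*20 = 24
  bit 3 = 1: r = r^2 * 20 mod 29 = 24^2 * 20 = 25*20 = 7
  bit 4 = 1: r = r^2 * 20 mod 29 = 7^2 * 20 = 20*20 = 23
  -> s = B^a = 23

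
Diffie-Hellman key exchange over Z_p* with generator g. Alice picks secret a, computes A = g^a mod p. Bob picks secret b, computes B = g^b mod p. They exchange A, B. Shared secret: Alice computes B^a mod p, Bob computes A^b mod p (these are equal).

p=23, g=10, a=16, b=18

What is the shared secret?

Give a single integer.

A = 10^16 mod 23  (bits of 16 = 10000)
  bit 0 = 1: r = r^2 * 10 mod 23 = 1^2 * 10 = 1*10 = 10
  bit 1 = 0: r = r^2 mod 23 = 10^2 = 8
  bit 2 = 0: r = r^2 mod 23 = 8^2 = 18
  bit 3 = 0: r = r^2 mod 23 = 18^2 = 2
  bit 4 = 0: r = r^2 mod 23 = 2^2 = 4
  -> A = 4
B = 10^18 mod 23  (bits of 18 = 10010)
  bit 0 = 1: r = r^2 * 10 mod 23 = 1^2 * 10 = 1*10 = 10
  bit 1 = 0: r = r^2 mod 23 = 10^2 = 8
  bit 2 = 0: r = r^2 mod 23 = 8^2 = 18
  bit 3 = 1: r = r^2 * 10 mod 23 = 18^2 * 10 = 2*10 = 20
  bit 4 = 0: r = r^2 mod 23 = 20^2 = 9
  -> B = 9
s = B^a = 9^16 mod 23  (bits of 16 = 10000)
  bit 0 = 1: r = r^2 * 9 mod 23 = 1^2 * 9 = 1*9 = 9
  bit 1 = 0: r = r^2 mod 23 = 9^2 = 12
  bit 2 = 0: r = r^2 mod 23 = 12^2 = 6
  bit 3 = 0: r = r^2 mod 23 = 6^2 = 13
  bit 4 = 0: r = r^2 mod 23 = 13^2 = 8
  -> s = B^a = 8

Answer: 8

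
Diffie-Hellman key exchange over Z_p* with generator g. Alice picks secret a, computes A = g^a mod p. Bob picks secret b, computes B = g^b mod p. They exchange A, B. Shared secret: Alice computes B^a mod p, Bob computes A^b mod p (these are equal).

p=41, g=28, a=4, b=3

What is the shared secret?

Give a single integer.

Answer: 4

Derivation:
A = 28^4 mod 41  (bits of 4 = 100)
  bit 0 = 1: r = r^2 * 28 mod 41 = 1^2 * 28 = 1*28 = 28
  bit 1 = 0: r = r^2 mod 41 = 28^2 = 5
  bit 2 = 0: r = r^2 mod 41 = 5^2 = 25
  -> A = 25
B = 28^3 mod 41  (bits of 3 = 11)
  bit 0 = 1: r = r^2 * 28 mod 41 = 1^2 * 28 = 1*28 = 28
  bit 1 = 1: r = r^2 * 28 mod 41 = 28^2 * 28 = 5*28 = 17
  -> B = 17
s = B^a = 17^4 mod 41  (bits of 4 = 100)
  bit 0 = 1: r = r^2 * 17 mod 41 = 1^2 * 17 = 1*17 = 17
  bit 1 = 0: r = r^2 mod 41 = 17^2 = 2
  bit 2 = 0: r = r^2 mod 41 = 2^2 = 4
  -> s = B^a = 4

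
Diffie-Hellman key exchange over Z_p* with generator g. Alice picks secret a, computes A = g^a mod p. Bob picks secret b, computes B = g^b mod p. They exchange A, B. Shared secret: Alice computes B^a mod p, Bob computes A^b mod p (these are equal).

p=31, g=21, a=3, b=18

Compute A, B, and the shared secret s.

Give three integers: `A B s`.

Answer: 23 8 16

Derivation:
A = 21^3 mod 31  (bits of 3 = 11)
  bit 0 = 1: r = r^2 * 21 mod 31 = 1^2 * 21 = 1*21 = 21
  bit 1 = 1: r = r^2 * 21 mod 31 = 21^2 * 21 = 7*21 = 23
  -> A = 23
B = 21^18 mod 31  (bits of 18 = 10010)
  bit 0 = 1: r = r^2 * 21 mod 31 = 1^2 * 21 = 1*21 = 21
  bit 1 = 0: r = r^2 mod 31 = 21^2 = 7
  bit 2 = 0: r = r^2 mod 31 = 7^2 = 18
  bit 3 = 1: r = r^2 * 21 mod 31 = 18^2 * 21 = 14*21 = 15
  bit 4 = 0: r = r^2 mod 31 = 15^2 = 8
  -> B = 8
s = B^a = 8^3 mod 31  (bits of 3 = 11)
  bit 0 = 1: r = r^2 * 8 mod 31 = 1^2 * 8 = 1*8 = 8
  bit 1 = 1: r = r^2 * 8 mod 31 = 8^2 * 8 = 2*8 = 16
  -> s = B^a = 16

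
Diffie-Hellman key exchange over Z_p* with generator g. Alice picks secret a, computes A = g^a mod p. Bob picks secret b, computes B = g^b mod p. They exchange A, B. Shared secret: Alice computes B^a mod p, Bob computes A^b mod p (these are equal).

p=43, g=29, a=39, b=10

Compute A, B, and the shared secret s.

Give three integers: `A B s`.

Answer: 27 13 11

Derivation:
A = 29^39 mod 43  (bits of 39 = 100111)
  bit 0 = 1: r = r^2 * 29 mod 43 = 1^2 * 29 = 1*29 = 29
  bit 1 = 0: r = r^2 mod 43 = 29^2 = 24
  bit 2 = 0: r = r^2 mod 43 = 24^2 = 17
  bit 3 = 1: r = r^2 * 29 mod 43 = 17^2 * 29 = 31*29 = 39
  bit 4 = 1: r = r^2 * 29 mod 43 = 39^2 * 29 = 16*29 = 34
  bit 5 = 1: r = r^2 * 29 mod 43 = 34^2 * 29 = 38*29 = 27
  -> A = 27
B = 29^10 mod 43  (bits of 10 = 1010)
  bit 0 = 1: r = r^2 * 29 mod 43 = 1^2 * 29 = 1*29 = 29
  bit 1 = 0: r = r^2 mod 43 = 29^2 = 24
  bit 2 = 1: r = r^2 * 29 mod 43 = 24^2 * 29 = 17*29 = 20
  bit 3 = 0: r = r^2 mod 43 = 20^2 = 13
  -> B = 13
s = B^a = 13^39 mod 43  (bits of 39 = 100111)
  bit 0 = 1: r = r^2 * 13 mod 43 = 1^2 * 13 = 1*13 = 13
  bit 1 = 0: r = r^2 mod 43 = 13^2 = 40
  bit 2 = 0: r = r^2 mod 43 = 40^2 = 9
  bit 3 = 1: r = r^2 * 13 mod 43 = 9^2 * 13 = 38*13 = 21
  bit 4 = 1: r = r^2 * 13 mod 43 = 21^2 * 13 = 11*13 = 14
  bit 5 = 1: r = r^2 * 13 mod 43 = 14^2 * 13 = 24*13 = 11
  -> s = B^a = 11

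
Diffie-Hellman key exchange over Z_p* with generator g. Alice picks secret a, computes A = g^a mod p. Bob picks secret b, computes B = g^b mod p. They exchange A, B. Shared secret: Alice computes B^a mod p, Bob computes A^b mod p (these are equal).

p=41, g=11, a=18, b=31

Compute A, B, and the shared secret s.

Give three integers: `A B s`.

Answer: 21 24 20

Derivation:
A = 11^18 mod 41  (bits of 18 = 10010)
  bit 0 = 1: r = r^2 * 11 mod 41 = 1^2 * 11 = 1*11 = 11
  bit 1 = 0: r = r^2 mod 41 = 11^2 = 39
  bit 2 = 0: r = r^2 mod 41 = 39^2 = 4
  bit 3 = 1: r = r^2 * 11 mod 41 = 4^2 * 11 = 16*11 = 12
  bit 4 = 0: r = r^2 mod 41 = 12^2 = 21
  -> A = 21
B = 11^31 mod 41  (bits of 31 = 11111)
  bit 0 = 1: r = r^2 * 11 mod 41 = 1^2 * 11 = 1*11 = 11
  bit 1 = 1: r = r^2 * 11 mod 41 = 11^2 * 11 = 39*11 = 19
  bit 2 = 1: r = r^2 * 11 mod 41 = 19^2 * 11 = 33*11 = 35
  bit 3 = 1: r = r^2 * 11 mod 41 = 35^2 * 11 = 36*11 = 27
  bit 4 = 1: r = r^2 * 11 mod 41 = 27^2 * 11 = 32*11 = 24
  -> B = 24
s = B^a = 24^18 mod 41  (bits of 18 = 10010)
  bit 0 = 1: r = r^2 * 24 mod 41 = 1^2 * 24 = 1*24 = 24
  bit 1 = 0: r = r^2 mod 41 = 24^2 = 2
  bit 2 = 0: r = r^2 mod 41 = 2^2 = 4
  bit 3 = 1: r = r^2 * 24 mod 41 = 4^2 * 24 = 16*24 = 15
  bit 4 = 0: r = r^2 mod 41 = 15^2 = 20
  -> s = B^a = 20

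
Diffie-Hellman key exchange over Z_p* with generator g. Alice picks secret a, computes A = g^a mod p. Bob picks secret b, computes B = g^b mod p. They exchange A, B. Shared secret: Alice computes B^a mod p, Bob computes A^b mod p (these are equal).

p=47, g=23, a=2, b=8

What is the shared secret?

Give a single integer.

A = 23^2 mod 47  (bits of 2 = 10)
  bit 0 = 1: r = r^2 * 23 mod 47 = 1^2 * 23 = 1*23 = 23
  bit 1 = 0: r = r^2 mod 47 = 23^2 = 12
  -> A = 12
B = 23^8 mod 47  (bits of 8 = 1000)
  bit 0 = 1: r = r^2 * 23 mod 47 = 1^2 * 23 = 1*23 = 23
  bit 1 = 0: r = r^2 mod 47 = 23^2 = 12
  bit 2 = 0: r = r^2 mod 47 = 12^2 = 3
  bit 3 = 0: r = r^2 mod 47 = 3^2 = 9
  -> B = 9
s = B^a = 9^2 mod 47  (bits of 2 = 10)
  bit 0 = 1: r = r^2 * 9 mod 47 = 1^2 * 9 = 1*9 = 9
  bit 1 = 0: r = r^2 mod 47 = 9^2 = 34
  -> s = B^a = 34

Answer: 34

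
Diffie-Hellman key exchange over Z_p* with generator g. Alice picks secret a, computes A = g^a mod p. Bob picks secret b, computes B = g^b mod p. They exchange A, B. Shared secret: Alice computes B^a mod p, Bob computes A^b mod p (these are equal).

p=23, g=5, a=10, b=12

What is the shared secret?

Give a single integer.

A = 5^10 mod 23  (bits of 10 = 1010)
  bit 0 = 1: r = r^2 * 5 mod 23 = 1^2 * 5 = 1*5 = 5
  bit 1 = 0: r = r^2 mod 23 = 5^2 = 2
  bit 2 = 1: r = r^2 * 5 mod 23 = 2^2 * 5 = 4*5 = 20
  bit 3 = 0: r = r^2 mod 23 = 20^2 = 9
  -> A = 9
B = 5^12 mod 23  (bits of 12 = 1100)
  bit 0 = 1: r = r^2 * 5 mod 23 = 1^2 * 5 = 1*5 = 5
  bit 1 = 1: r = r^2 * 5 mod 23 = 5^2 * 5 = 2*5 = 10
  bit 2 = 0: r = r^2 mod 23 = 10^2 = 8
  bit 3 = 0: r = r^2 mod 23 = 8^2 = 18
  -> B = 18
s = B^a = 18^10 mod 23  (bits of 10 = 1010)
  bit 0 = 1: r = r^2 * 18 mod 23 = 1^2 * 18 = 1*18 = 18
  bit 1 = 0: r = r^2 mod 23 = 18^2 = 2
  bit 2 = 1: r = r^2 * 18 mod 23 = 2^2 * 18 = 4*18 = 3
  bit 3 = 0: r = r^2 mod 23 = 3^2 = 9
  -> s = B^a = 9

Answer: 9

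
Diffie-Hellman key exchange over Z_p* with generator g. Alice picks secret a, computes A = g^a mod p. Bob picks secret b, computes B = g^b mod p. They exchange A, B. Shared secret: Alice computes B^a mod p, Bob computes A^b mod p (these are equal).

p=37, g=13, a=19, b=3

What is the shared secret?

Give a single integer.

Answer: 23

Derivation:
A = 13^19 mod 37  (bits of 19 = 10011)
  bit 0 = 1: r = r^2 * 13 mod 37 = 1^2 * 13 = 1*13 = 13
  bit 1 = 0: r = r^2 mod 37 = 13^2 = 21
  bit 2 = 0: r = r^2 mod 37 = 21^2 = 34
  bit 3 = 1: r = r^2 * 13 mod 37 = 34^2 * 13 = 9*13 = 6
  bit 4 = 1: r = r^2 * 13 mod 37 = 6^2 * 13 = 36*13 = 24
  -> A = 24
B = 13^3 mod 37  (bits of 3 = 11)
  bit 0 = 1: r = r^2 * 13 mod 37 = 1^2 * 13 = 1*13 = 13
  bit 1 = 1: r = r^2 * 13 mod 37 = 13^2 * 13 = 21*13 = 14
  -> B = 14
s = B^a = 14^19 mod 37  (bits of 19 = 10011)
  bit 0 = 1: r = r^2 * 14 mod 37 = 1^2 * 14 = 1*14 = 14
  bit 1 = 0: r = r^2 mod 37 = 14^2 = 11
  bit 2 = 0: r = r^2 mod 37 = 11^2 = 10
  bit 3 = 1: r = r^2 * 14 mod 37 = 10^2 * 14 = 26*14 = 31
  bit 4 = 1: r = r^2 * 14 mod 37 = 31^2 * 14 = 36*14 = 23
  -> s = B^a = 23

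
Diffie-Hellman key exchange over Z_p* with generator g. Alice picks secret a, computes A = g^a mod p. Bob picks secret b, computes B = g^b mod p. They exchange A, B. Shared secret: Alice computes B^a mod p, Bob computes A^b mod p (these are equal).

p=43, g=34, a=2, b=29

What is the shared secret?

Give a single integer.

A = 34^2 mod 43  (bits of 2 = 10)
  bit 0 = 1: r = r^2 * 34 mod 43 = 1^2 * 34 = 1*34 = 34
  bit 1 = 0: r = r^2 mod 43 = 34^2 = 38
  -> A = 38
B = 34^29 mod 43  (bits of 29 = 11101)
  bit 0 = 1: r = r^2 * 34 mod 43 = 1^2 * 34 = 1*34 = 34
  bit 1 = 1: r = r^2 * 34 mod 43 = 34^2 * 34 = 38*34 = 2
  bit 2 = 1: r = r^2 * 34 mod 43 = 2^2 * 34 = 4*34 = 7
  bit 3 = 0: r = r^2 mod 43 = 7^2 = 6
  bit 4 = 1: r = r^2 * 34 mod 43 = 6^2 * 34 = 36*34 = 20
  -> B = 20
s = B^a = 20^2 mod 43  (bits of 2 = 10)
  bit 0 = 1: r = r^2 * 20 mod 43 = 1^2 * 20 = 1*20 = 20
  bit 1 = 0: r = r^2 mod 43 = 20^2 = 13
  -> s = B^a = 13

Answer: 13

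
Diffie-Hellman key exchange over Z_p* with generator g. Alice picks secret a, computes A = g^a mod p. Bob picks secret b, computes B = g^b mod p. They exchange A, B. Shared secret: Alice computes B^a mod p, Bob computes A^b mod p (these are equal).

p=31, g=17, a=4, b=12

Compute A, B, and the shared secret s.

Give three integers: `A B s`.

Answer: 7 2 16

Derivation:
A = 17^4 mod 31  (bits of 4 = 100)
  bit 0 = 1: r = r^2 * 17 mod 31 = 1^2 * 17 = 1*17 = 17
  bit 1 = 0: r = r^2 mod 31 = 17^2 = 10
  bit 2 = 0: r = r^2 mod 31 = 10^2 = 7
  -> A = 7
B = 17^12 mod 31  (bits of 12 = 1100)
  bit 0 = 1: r = r^2 * 17 mod 31 = 1^2 * 17 = 1*17 = 17
  bit 1 = 1: r = r^2 * 17 mod 31 = 17^2 * 17 = 10*17 = 15
  bit 2 = 0: r = r^2 mod 31 = 15^2 = 8
  bit 3 = 0: r = r^2 mod 31 = 8^2 = 2
  -> B = 2
s = B^a = 2^4 mod 31  (bits of 4 = 100)
  bit 0 = 1: r = r^2 * 2 mod 31 = 1^2 * 2 = 1*2 = 2
  bit 1 = 0: r = r^2 mod 31 = 2^2 = 4
  bit 2 = 0: r = r^2 mod 31 = 4^2 = 16
  -> s = B^a = 16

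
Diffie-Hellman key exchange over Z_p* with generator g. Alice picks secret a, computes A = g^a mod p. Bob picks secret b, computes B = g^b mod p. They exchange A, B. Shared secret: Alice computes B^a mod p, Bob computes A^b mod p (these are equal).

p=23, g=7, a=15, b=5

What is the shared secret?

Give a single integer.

Answer: 15

Derivation:
A = 7^15 mod 23  (bits of 15 = 1111)
  bit 0 = 1: r = r^2 * 7 mod 23 = 1^2 * 7 = 1*7 = 7
  bit 1 = 1: r = r^2 * 7 mod 23 = 7^2 * 7 = 3*7 = 21
  bit 2 = 1: r = r^2 * 7 mod 23 = 21^2 * 7 = 4*7 = 5
  bit 3 = 1: r = r^2 * 7 mod 23 = 5^2 * 7 = 2*7 = 14
  -> A = 14
B = 7^5 mod 23  (bits of 5 = 101)
  bit 0 = 1: r = r^2 * 7 mod 23 = 1^2 * 7 = 1*7 = 7
  bit 1 = 0: r = r^2 mod 23 = 7^2 = 3
  bit 2 = 1: r = r^2 * 7 mod 23 = 3^2 * 7 = 9*7 = 17
  -> B = 17
s = B^a = 17^15 mod 23  (bits of 15 = 1111)
  bit 0 = 1: r = r^2 * 17 mod 23 = 1^2 * 17 = 1*17 = 17
  bit 1 = 1: r = r^2 * 17 mod 23 = 17^2 * 17 = 13*17 = 14
  bit 2 = 1: r = r^2 * 17 mod 23 = 14^2 * 17 = 12*17 = 20
  bit 3 = 1: r = r^2 * 17 mod 23 = 20^2 * 17 = 9*17 = 15
  -> s = B^a = 15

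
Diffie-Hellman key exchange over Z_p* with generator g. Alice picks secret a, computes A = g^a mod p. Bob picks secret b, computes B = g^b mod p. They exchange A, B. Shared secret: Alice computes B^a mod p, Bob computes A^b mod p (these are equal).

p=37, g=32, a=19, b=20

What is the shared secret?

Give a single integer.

A = 32^19 mod 37  (bits of 19 = 10011)
  bit 0 = 1: r = r^2 * 32 mod 37 = 1^2 * 32 = 1*32 = 32
  bit 1 = 0: r = r^2 mod 37 = 32^2 = 25
  bit 2 = 0: r = r^2 mod 37 = 25^2 = 33
  bit 3 = 1: r = r^2 * 32 mod 37 = 33^2 * 32 = 16*32 = 31
  bit 4 = 1: r = r^2 * 32 mod 37 = 31^2 * 32 = 36*32 = 5
  -> A = 5
B = 32^20 mod 37  (bits of 20 = 10100)
  bit 0 = 1: r = r^2 * 32 mod 37 = 1^2 * 32 = 1*32 = 32
  bit 1 = 0: r = r^2 mod 37 = 32^2 = 25
  bit 2 = 1: r = r^2 * 32 mod 37 = 25^2 * 32 = 33*32 = 20
  bit 3 = 0: r = r^2 mod 37 = 20^2 = 30
  bit 4 = 0: r = r^2 mod 37 = 30^2 = 12
  -> B = 12
s = B^a = 12^19 mod 37  (bits of 19 = 10011)
  bit 0 = 1: r = r^2 * 12 mod 37 = 1^2 * 12 = 1*12 = 12
  bit 1 = 0: r = r^2 mod 37 = 12^2 = 33
  bit 2 = 0: r = r^2 mod 37 = 33^2 = 16
  bit 3 = 1: r = r^2 * 12 mod 37 = 16^2 * 12 = 34*12 = 1
  bit 4 = 1: r = r^2 * 12 mod 37 = 1^2 * 12 = 1*12 = 12
  -> s = B^a = 12

Answer: 12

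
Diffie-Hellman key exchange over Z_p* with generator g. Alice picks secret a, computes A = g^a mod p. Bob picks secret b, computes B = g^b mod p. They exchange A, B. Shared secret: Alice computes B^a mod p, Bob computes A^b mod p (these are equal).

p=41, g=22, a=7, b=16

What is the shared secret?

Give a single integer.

A = 22^7 mod 41  (bits of 7 = 111)
  bit 0 = 1: r = r^2 * 22 mod 41 = 1^2 * 22 = 1*22 = 22
  bit 1 = 1: r = r^2 * 22 mod 41 = 22^2 * 22 = 33*22 = 29
  bit 2 = 1: r = r^2 * 22 mod 41 = 29^2 * 22 = 21*22 = 11
  -> A = 11
B = 22^16 mod 41  (bits of 16 = 10000)
  bit 0 = 1: r = r^2 * 22 mod 41 = 1^2 * 22 = 1*22 = 22
  bit 1 = 0: r = r^2 mod 41 = 22^2 = 33
  bit 2 = 0: r = r^2 mod 41 = 33^2 = 23
  bit 3 = 0: r = r^2 mod 41 = 23^2 = 37
  bit 4 = 0: r = r^2 mod 41 = 37^2 = 16
  -> B = 16
s = B^a = 16^7 mod 41  (bits of 7 = 111)
  bit 0 = 1: r = r^2 * 16 mod 41 = 1^2 * 16 = 1*16 = 16
  bit 1 = 1: r = r^2 * 16 mod 41 = 16^2 * 16 = 10*16 = 37
  bit 2 = 1: r = r^2 * 16 mod 41 = 37^2 * 16 = 16*16 = 10
  -> s = B^a = 10

Answer: 10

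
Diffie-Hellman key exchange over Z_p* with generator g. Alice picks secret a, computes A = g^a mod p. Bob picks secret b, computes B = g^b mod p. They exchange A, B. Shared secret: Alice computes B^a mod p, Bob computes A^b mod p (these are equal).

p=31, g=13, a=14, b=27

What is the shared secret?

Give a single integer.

A = 13^14 mod 31  (bits of 14 = 1110)
  bit 0 = 1: r = r^2 * 13 mod 31 = 1^2 * 13 = 1*13 = 13
  bit 1 = 1: r = r^2 * 13 mod 31 = 13^2 * 13 = 14*13 = 27
  bit 2 = 1: r = r^2 * 13 mod 31 = 27^2 * 13 = 16*13 = 22
  bit 3 = 0: r = r^2 mod 31 = 22^2 = 19
  -> A = 19
B = 13^27 mod 31  (bits of 27 = 11011)
  bit 0 = 1: r = r^2 * 13 mod 31 = 1^2 * 13 = 1*13 = 13
  bit 1 = 1: r = r^2 * 13 mod 31 = 13^2 * 13 = 14*13 = 27
  bit 2 = 0: r = r^2 mod 31 = 27^2 = 16
  bit 3 = 1: r = r^2 * 13 mod 31 = 16^2 * 13 = 8*13 = 11
  bit 4 = 1: r = r^2 * 13 mod 31 = 11^2 * 13 = 28*13 = 23
  -> B = 23
s = B^a = 23^14 mod 31  (bits of 14 = 1110)
  bit 0 = 1: r = r^2 * 23 mod 31 = 1^2 * 23 = 1*23 = 23
  bit 1 = 1: r = r^2 * 23 mod 31 = 23^2 * 23 = 2*23 = 15
  bit 2 = 1: r = r^2 * 23 mod 31 = 15^2 * 23 = 8*23 = 29
  bit 3 = 0: r = r^2 mod 31 = 29^2 = 4
  -> s = B^a = 4

Answer: 4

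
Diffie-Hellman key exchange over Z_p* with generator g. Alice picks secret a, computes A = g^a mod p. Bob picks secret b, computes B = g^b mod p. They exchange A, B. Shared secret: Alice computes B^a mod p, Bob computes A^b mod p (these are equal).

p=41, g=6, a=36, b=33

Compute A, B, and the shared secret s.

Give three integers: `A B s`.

Answer: 23 17 31

Derivation:
A = 6^36 mod 41  (bits of 36 = 100100)
  bit 0 = 1: r = r^2 * 6 mod 41 = 1^2 * 6 = 1*6 = 6
  bit 1 = 0: r = r^2 mod 41 = 6^2 = 36
  bit 2 = 0: r = r^2 mod 41 = 36^2 = 25
  bit 3 = 1: r = r^2 * 6 mod 41 = 25^2 * 6 = 10*6 = 19
  bit 4 = 0: r = r^2 mod 41 = 19^2 = 33
  bit 5 = 0: r = r^2 mod 41 = 33^2 = 23
  -> A = 23
B = 6^33 mod 41  (bits of 33 = 100001)
  bit 0 = 1: r = r^2 * 6 mod 41 = 1^2 * 6 = 1*6 = 6
  bit 1 = 0: r = r^2 mod 41 = 6^2 = 36
  bit 2 = 0: r = r^2 mod 41 = 36^2 = 25
  bit 3 = 0: r = r^2 mod 41 = 25^2 = 10
  bit 4 = 0: r = r^2 mod 41 = 10^2 = 18
  bit 5 = 1: r = r^2 * 6 mod 41 = 18^2 * 6 = 37*6 = 17
  -> B = 17
s = B^a = 17^36 mod 41  (bits of 36 = 100100)
  bit 0 = 1: r = r^2 * 17 mod 41 = 1^2 * 17 = 1*17 = 17
  bit 1 = 0: r = r^2 mod 41 = 17^2 = 2
  bit 2 = 0: r = r^2 mod 41 = 2^2 = 4
  bit 3 = 1: r = r^2 * 17 mod 41 = 4^2 * 17 = 16*17 = 26
  bit 4 = 0: r = r^2 mod 41 = 26^2 = 20
  bit 5 = 0: r = r^2 mod 41 = 20^2 = 31
  -> s = B^a = 31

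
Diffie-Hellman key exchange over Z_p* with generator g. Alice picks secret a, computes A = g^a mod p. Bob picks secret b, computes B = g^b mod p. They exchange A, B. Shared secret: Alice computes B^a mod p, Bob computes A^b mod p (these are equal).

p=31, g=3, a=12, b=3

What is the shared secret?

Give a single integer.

A = 3^12 mod 31  (bits of 12 = 1100)
  bit 0 = 1: r = r^2 * 3 mod 31 = 1^2 * 3 = 1*3 = 3
  bit 1 = 1: r = r^2 * 3 mod 31 = 3^2 * 3 = 9*3 = 27
  bit 2 = 0: r = r^2 mod 31 = 27^2 = 16
  bit 3 = 0: r = r^2 mod 31 = 16^2 = 8
  -> A = 8
B = 3^3 mod 31  (bits of 3 = 11)
  bit 0 = 1: r = r^2 * 3 mod 31 = 1^2 * 3 = 1*3 = 3
  bit 1 = 1: r = r^2 * 3 mod 31 = 3^2 * 3 = 9*3 = 27
  -> B = 27
s = B^a = 27^12 mod 31  (bits of 12 = 1100)
  bit 0 = 1: r = r^2 * 27 mod 31 = 1^2 * 27 = 1*27 = 27
  bit 1 = 1: r = r^2 * 27 mod 31 = 27^2 * 27 = 16*27 = 29
  bit 2 = 0: r = r^2 mod 31 = 29^2 = 4
  bit 3 = 0: r = r^2 mod 31 = 4^2 = 16
  -> s = B^a = 16

Answer: 16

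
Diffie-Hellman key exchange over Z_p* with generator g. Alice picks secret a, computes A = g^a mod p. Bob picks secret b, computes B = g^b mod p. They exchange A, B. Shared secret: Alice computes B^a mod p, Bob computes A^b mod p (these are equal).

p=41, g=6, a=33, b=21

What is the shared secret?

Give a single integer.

Answer: 24

Derivation:
A = 6^33 mod 41  (bits of 33 = 100001)
  bit 0 = 1: r = r^2 * 6 mod 41 = 1^2 * 6 = 1*6 = 6
  bit 1 = 0: r = r^2 mod 41 = 6^2 = 36
  bit 2 = 0: r = r^2 mod 41 = 36^2 = 25
  bit 3 = 0: r = r^2 mod 41 = 25^2 = 10
  bit 4 = 0: r = r^2 mod 41 = 10^2 = 18
  bit 5 = 1: r = r^2 * 6 mod 41 = 18^2 * 6 = 37*6 = 17
  -> A = 17
B = 6^21 mod 41  (bits of 21 = 10101)
  bit 0 = 1: r = r^2 * 6 mod 41 = 1^2 * 6 = 1*6 = 6
  bit 1 = 0: r = r^2 mod 41 = 6^2 = 36
  bit 2 = 1: r = r^2 * 6 mod 41 = 36^2 * 6 = 25*6 = 27
  bit 3 = 0: r = r^2 mod 41 = 27^2 = 32
  bit 4 = 1: r = r^2 * 6 mod 41 = 32^2 * 6 = 40*6 = 35
  -> B = 35
s = B^a = 35^33 mod 41  (bits of 33 = 100001)
  bit 0 = 1: r = r^2 * 35 mod 41 = 1^2 * 35 = 1*35 = 35
  bit 1 = 0: r = r^2 mod 41 = 35^2 = 36
  bit 2 = 0: r = r^2 mod 41 = 36^2 = 25
  bit 3 = 0: r = r^2 mod 41 = 25^2 = 10
  bit 4 = 0: r = r^2 mod 41 = 10^2 = 18
  bit 5 = 1: r = r^2 * 35 mod 41 = 18^2 * 35 = 37*35 = 24
  -> s = B^a = 24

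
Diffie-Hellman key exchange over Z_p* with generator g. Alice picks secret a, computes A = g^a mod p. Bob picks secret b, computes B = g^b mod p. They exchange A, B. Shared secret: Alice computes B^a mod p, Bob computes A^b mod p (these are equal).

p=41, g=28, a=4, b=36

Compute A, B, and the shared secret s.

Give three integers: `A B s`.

Answer: 25 23 16

Derivation:
A = 28^4 mod 41  (bits of 4 = 100)
  bit 0 = 1: r = r^2 * 28 mod 41 = 1^2 * 28 = 1*28 = 28
  bit 1 = 0: r = r^2 mod 41 = 28^2 = 5
  bit 2 = 0: r = r^2 mod 41 = 5^2 = 25
  -> A = 25
B = 28^36 mod 41  (bits of 36 = 100100)
  bit 0 = 1: r = r^2 * 28 mod 41 = 1^2 * 28 = 1*28 = 28
  bit 1 = 0: r = r^2 mod 41 = 28^2 = 5
  bit 2 = 0: r = r^2 mod 41 = 5^2 = 25
  bit 3 = 1: r = r^2 * 28 mod 41 = 25^2 * 28 = 10*28 = 34
  bit 4 = 0: r = r^2 mod 41 = 34^2 = 8
  bit 5 = 0: r = r^2 mod 41 = 8^2 = 23
  -> B = 23
s = B^a = 23^4 mod 41  (bits of 4 = 100)
  bit 0 = 1: r = r^2 * 23 mod 41 = 1^2 * 23 = 1*23 = 23
  bit 1 = 0: r = r^2 mod 41 = 23^2 = 37
  bit 2 = 0: r = r^2 mod 41 = 37^2 = 16
  -> s = B^a = 16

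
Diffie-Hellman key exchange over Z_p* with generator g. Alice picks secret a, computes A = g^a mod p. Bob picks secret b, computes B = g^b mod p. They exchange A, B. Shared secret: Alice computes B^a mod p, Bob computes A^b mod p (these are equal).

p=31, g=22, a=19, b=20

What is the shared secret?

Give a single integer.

Answer: 25

Derivation:
A = 22^19 mod 31  (bits of 19 = 10011)
  bit 0 = 1: r = r^2 * 22 mod 31 = 1^2 * 22 = 1*22 = 22
  bit 1 = 0: r = r^2 mod 31 = 22^2 = 19
  bit 2 = 0: r = r^2 mod 31 = 19^2 = 20
  bit 3 = 1: r = r^2 * 22 mod 31 = 20^2 * 22 = 28*22 = 27
  bit 4 = 1: r = r^2 * 22 mod 31 = 27^2 * 22 = 16*22 = 11
  -> A = 11
B = 22^20 mod 31  (bits of 20 = 10100)
  bit 0 = 1: r = r^2 * 22 mod 31 = 1^2 * 22 = 1*22 = 22
  bit 1 = 0: r = r^2 mod 31 = 22^2 = 19
  bit 2 = 1: r = r^2 * 22 mod 31 = 19^2 * 22 = 20*22 = 6
  bit 3 = 0: r = r^2 mod 31 = 6^2 = 5
  bit 4 = 0: r = r^2 mod 31 = 5^2 = 25
  -> B = 25
s = B^a = 25^19 mod 31  (bits of 19 = 10011)
  bit 0 = 1: r = r^2 * 25 mod 31 = 1^2 * 25 = 1*25 = 25
  bit 1 = 0: r = r^2 mod 31 = 25^2 = 5
  bit 2 = 0: r = r^2 mod 31 = 5^2 = 25
  bit 3 = 1: r = r^2 * 25 mod 31 = 25^2 * 25 = 5*25 = 1
  bit 4 = 1: r = r^2 * 25 mod 31 = 1^2 * 25 = 1*25 = 25
  -> s = B^a = 25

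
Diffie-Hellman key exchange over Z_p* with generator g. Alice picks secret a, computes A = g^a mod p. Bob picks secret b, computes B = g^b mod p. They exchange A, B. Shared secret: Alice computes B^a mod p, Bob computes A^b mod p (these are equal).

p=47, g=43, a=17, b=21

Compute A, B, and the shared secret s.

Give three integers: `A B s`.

A = 43^17 mod 47  (bits of 17 = 10001)
  bit 0 = 1: r = r^2 * 43 mod 47 = 1^2 * 43 = 1*43 = 43
  bit 1 = 0: r = r^2 mod 47 = 43^2 = 16
  bit 2 = 0: r = r^2 mod 47 = 16^2 = 21
  bit 3 = 0: r = r^2 mod 47 = 21^2 = 18
  bit 4 = 1: r = r^2 * 43 mod 47 = 18^2 * 43 = 42*43 = 20
  -> A = 20
B = 43^21 mod 47  (bits of 21 = 10101)
  bit 0 = 1: r = r^2 * 43 mod 47 = 1^2 * 43 = 1*43 = 43
  bit 1 = 0: r = r^2 mod 47 = 43^2 = 16
  bit 2 = 1: r = r^2 * 43 mod 47 = 16^2 * 43 = 21*43 = 10
  bit 3 = 0: r = r^2 mod 47 = 10^2 = 6
  bit 4 = 1: r = r^2 * 43 mod 47 = 6^2 * 43 = 36*43 = 44
  -> B = 44
s = B^a = 44^17 mod 47  (bits of 17 = 10001)
  bit 0 = 1: r = r^2 * 44 mod 47 = 1^2 * 44 = 1*44 = 44
  bit 1 = 0: r = r^2 mod 47 = 44^2 = 9
  bit 2 = 0: r = r^2 mod 47 = 9^2 = 34
  bit 3 = 0: r = r^2 mod 47 = 34^2 = 28
  bit 4 = 1: r = r^2 * 44 mod 47 = 28^2 * 44 = 32*44 = 45
  -> s = B^a = 45

Answer: 20 44 45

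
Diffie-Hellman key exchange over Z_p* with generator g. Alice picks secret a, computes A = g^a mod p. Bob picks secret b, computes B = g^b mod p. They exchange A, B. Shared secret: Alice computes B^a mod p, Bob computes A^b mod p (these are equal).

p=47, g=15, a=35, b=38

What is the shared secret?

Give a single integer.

Answer: 8

Derivation:
A = 15^35 mod 47  (bits of 35 = 100011)
  bit 0 = 1: r = r^2 * 15 mod 47 = 1^2 * 15 = 1*15 = 15
  bit 1 = 0: r = r^2 mod 47 = 15^2 = 37
  bit 2 = 0: r = r^2 mod 47 = 37^2 = 6
  bit 3 = 0: r = r^2 mod 47 = 6^2 = 36
  bit 4 = 1: r = r^2 * 15 mod 47 = 36^2 * 15 = 27*15 = 29
  bit 5 = 1: r = r^2 * 15 mod 47 = 29^2 * 15 = 42*15 = 19
  -> A = 19
B = 15^38 mod 47  (bits of 38 = 100110)
  bit 0 = 1: r = r^2 * 15 mod 47 = 1^2 * 15 = 1*15 = 15
  bit 1 = 0: r = r^2 mod 47 = 15^2 = 37
  bit 2 = 0: r = r^2 mod 47 = 37^2 = 6
  bit 3 = 1: r = r^2 * 15 mod 47 = 6^2 * 15 = 36*15 = 23
  bit 4 = 1: r = r^2 * 15 mod 47 = 23^2 * 15 = 12*15 = 39
  bit 5 = 0: r = r^2 mod 47 = 39^2 = 17
  -> B = 17
s = B^a = 17^35 mod 47  (bits of 35 = 100011)
  bit 0 = 1: r = r^2 * 17 mod 47 = 1^2 * 17 = 1*17 = 17
  bit 1 = 0: r = r^2 mod 47 = 17^2 = 7
  bit 2 = 0: r = r^2 mod 47 = 7^2 = 2
  bit 3 = 0: r = r^2 mod 47 = 2^2 = 4
  bit 4 = 1: r = r^2 * 17 mod 47 = 4^2 * 17 = 16*17 = 37
  bit 5 = 1: r = r^2 * 17 mod 47 = 37^2 * 17 = 6*17 = 8
  -> s = B^a = 8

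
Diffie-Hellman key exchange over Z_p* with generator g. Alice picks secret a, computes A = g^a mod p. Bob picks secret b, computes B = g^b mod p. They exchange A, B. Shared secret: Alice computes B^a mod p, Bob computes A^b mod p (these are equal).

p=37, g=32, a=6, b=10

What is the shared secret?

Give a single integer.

A = 32^6 mod 37  (bits of 6 = 110)
  bit 0 = 1: r = r^2 * 32 mod 37 = 1^2 * 32 = 1*32 = 32
  bit 1 = 1: r = r^2 * 32 mod 37 = 32^2 * 32 = 25*32 = 23
  bit 2 = 0: r = r^2 mod 37 = 23^2 = 11
  -> A = 11
B = 32^10 mod 37  (bits of 10 = 1010)
  bit 0 = 1: r = r^2 * 32 mod 37 = 1^2 * 32 = 1*32 = 32
  bit 1 = 0: r = r^2 mod 37 = 32^2 = 25
  bit 2 = 1: r = r^2 * 32 mod 37 = 25^2 * 32 = 33*32 = 20
  bit 3 = 0: r = r^2 mod 37 = 20^2 = 30
  -> B = 30
s = B^a = 30^6 mod 37  (bits of 6 = 110)
  bit 0 = 1: r = r^2 * 30 mod 37 = 1^2 * 30 = 1*30 = 30
  bit 1 = 1: r = r^2 * 30 mod 37 = 30^2 * 30 = 12*30 = 27
  bit 2 = 0: r = r^2 mod 37 = 27^2 = 26
  -> s = B^a = 26

Answer: 26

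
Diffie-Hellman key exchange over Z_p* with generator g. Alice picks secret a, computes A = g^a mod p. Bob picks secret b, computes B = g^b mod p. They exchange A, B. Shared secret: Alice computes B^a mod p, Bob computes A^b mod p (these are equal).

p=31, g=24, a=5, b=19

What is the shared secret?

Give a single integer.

Answer: 26

Derivation:
A = 24^5 mod 31  (bits of 5 = 101)
  bit 0 = 1: r = r^2 * 24 mod 31 = 1^2 * 24 = 1*24 = 24
  bit 1 = 0: r = r^2 mod 31 = 24^2 = 18
  bit 2 = 1: r = r^2 * 24 mod 31 = 18^2 * 24 = 14*24 = 26
  -> A = 26
B = 24^19 mod 31  (bits of 19 = 10011)
  bit 0 = 1: r = r^2 * 24 mod 31 = 1^2 * 24 = 1*24 = 24
  bit 1 = 0: r = r^2 mod 31 = 24^2 = 18
  bit 2 = 0: r = r^2 mod 31 = 18^2 = 14
  bit 3 = 1: r = r^2 * 24 mod 31 = 14^2 * 24 = 10*24 = 23
  bit 4 = 1: r = r^2 * 24 mod 31 = 23^2 * 24 = 2*24 = 17
  -> B = 17
s = B^a = 17^5 mod 31  (bits of 5 = 101)
  bit 0 = 1: r = r^2 * 17 mod 31 = 1^2 * 17 = 1*17 = 17
  bit 1 = 0: r = r^2 mod 31 = 17^2 = 10
  bit 2 = 1: r = r^2 * 17 mod 31 = 10^2 * 17 = 7*17 = 26
  -> s = B^a = 26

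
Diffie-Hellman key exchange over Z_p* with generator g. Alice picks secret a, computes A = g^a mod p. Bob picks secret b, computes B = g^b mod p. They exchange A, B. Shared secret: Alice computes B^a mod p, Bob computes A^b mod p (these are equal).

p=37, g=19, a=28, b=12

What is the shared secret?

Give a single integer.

A = 19^28 mod 37  (bits of 28 = 11100)
  bit 0 = 1: r = r^2 * 19 mod 37 = 1^2 * 19 = 1*19 = 19
  bit 1 = 1: r = r^2 * 19 mod 37 = 19^2 * 19 = 28*19 = 14
  bit 2 = 1: r = r^2 * 19 mod 37 = 14^2 * 19 = 11*19 = 24
  bit 3 = 0: r = r^2 mod 37 = 24^2 = 21
  bit 4 = 0: r = r^2 mod 37 = 21^2 = 34
  -> A = 34
B = 19^12 mod 37  (bits of 12 = 1100)
  bit 0 = 1: r = r^2 * 19 mod 37 = 1^2 * 19 = 1*19 = 19
  bit 1 = 1: r = r^2 * 19 mod 37 = 19^2 * 19 = 28*19 = 14
  bit 2 = 0: r = r^2 mod 37 = 14^2 = 11
  bit 3 = 0: r = r^2 mod 37 = 11^2 = 10
  -> B = 10
s = B^a = 10^28 mod 37  (bits of 28 = 11100)
  bit 0 = 1: r = r^2 * 10 mod 37 = 1^2 * 10 = 1*10 = 10
  bit 1 = 1: r = r^2 * 10 mod 37 = 10^2 * 10 = 26*10 = 1
  bit 2 = 1: r = r^2 * 10 mod 37 = 1^2 * 10 = 1*10 = 10
  bit 3 = 0: r = r^2 mod 37 = 10^2 = 26
  bit 4 = 0: r = r^2 mod 37 = 26^2 = 10
  -> s = B^a = 10

Answer: 10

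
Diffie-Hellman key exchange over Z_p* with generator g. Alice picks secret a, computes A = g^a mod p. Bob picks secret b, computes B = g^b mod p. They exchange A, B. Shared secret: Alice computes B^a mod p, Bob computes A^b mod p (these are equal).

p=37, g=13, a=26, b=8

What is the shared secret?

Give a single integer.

A = 13^26 mod 37  (bits of 26 = 11010)
  bit 0 = 1: r = r^2 * 13 mod 37 = 1^2 * 13 = 1*13 = 13
  bit 1 = 1: r = r^2 * 13 mod 37 = 13^2 * 13 = 21*13 = 14
  bit 2 = 0: r = r^2 mod 37 = 14^2 = 11
  bit 3 = 1: r = r^2 * 13 mod 37 = 11^2 * 13 = 10*13 = 19
  bit 4 = 0: r = r^2 mod 37 = 19^2 = 28
  -> A = 28
B = 13^8 mod 37  (bits of 8 = 1000)
  bit 0 = 1: r = r^2 * 13 mod 37 = 1^2 * 13 = 1*13 = 13
  bit 1 = 0: r = r^2 mod 37 = 13^2 = 21
  bit 2 = 0: r = r^2 mod 37 = 21^2 = 34
  bit 3 = 0: r = r^2 mod 37 = 34^2 = 9
  -> B = 9
s = B^a = 9^26 mod 37  (bits of 26 = 11010)
  bit 0 = 1: r = r^2 * 9 mod 37 = 1^2 * 9 = 1*9 = 9
  bit 1 = 1: r = r^2 * 9 mod 37 = 9^2 * 9 = 7*9 = 26
  bit 2 = 0: r = r^2 mod 37 = 26^2 = 10
  bit 3 = 1: r = r^2 * 9 mod 37 = 10^2 * 9 = 26*9 = 12
  bit 4 = 0: r = r^2 mod 37 = 12^2 = 33
  -> s = B^a = 33

Answer: 33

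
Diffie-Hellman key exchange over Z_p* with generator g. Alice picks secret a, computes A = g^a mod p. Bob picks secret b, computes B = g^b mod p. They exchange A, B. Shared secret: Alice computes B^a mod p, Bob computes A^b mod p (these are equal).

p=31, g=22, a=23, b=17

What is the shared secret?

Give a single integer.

Answer: 22

Derivation:
A = 22^23 mod 31  (bits of 23 = 10111)
  bit 0 = 1: r = r^2 * 22 mod 31 = 1^2 * 22 = 1*22 = 22
  bit 1 = 0: r = r^2 mod 31 = 22^2 = 19
  bit 2 = 1: r = r^2 * 22 mod 31 = 19^2 * 22 = 20*22 = 6
  bit 3 = 1: r = r^2 * 22 mod 31 = 6^2 * 22 = 5*22 = 17
  bit 4 = 1: r = r^2 * 22 mod 31 = 17^2 * 22 = 10*22 = 3
  -> A = 3
B = 22^17 mod 31  (bits of 17 = 10001)
  bit 0 = 1: r = r^2 * 22 mod 31 = 1^2 * 22 = 1*22 = 22
  bit 1 = 0: r = r^2 mod 31 = 22^2 = 19
  bit 2 = 0: r = r^2 mod 31 = 19^2 = 20
  bit 3 = 0: r = r^2 mod 31 = 20^2 = 28
  bit 4 = 1: r = r^2 * 22 mod 31 = 28^2 * 22 = 9*22 = 12
  -> B = 12
s = B^a = 12^23 mod 31  (bits of 23 = 10111)
  bit 0 = 1: r = r^2 * 12 mod 31 = 1^2 * 12 = 1*12 = 12
  bit 1 = 0: r = r^2 mod 31 = 12^2 = 20
  bit 2 = 1: r = r^2 * 12 mod 31 = 20^2 * 12 = 28*12 = 26
  bit 3 = 1: r = r^2 * 12 mod 31 = 26^2 * 12 = 25*12 = 21
  bit 4 = 1: r = r^2 * 12 mod 31 = 21^2 * 12 = 7*12 = 22
  -> s = B^a = 22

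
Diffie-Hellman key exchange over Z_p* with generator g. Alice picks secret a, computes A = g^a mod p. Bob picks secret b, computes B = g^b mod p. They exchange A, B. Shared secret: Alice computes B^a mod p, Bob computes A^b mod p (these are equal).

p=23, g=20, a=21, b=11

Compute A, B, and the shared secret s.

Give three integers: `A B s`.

A = 20^21 mod 23  (bits of 21 = 10101)
  bit 0 = 1: r = r^2 * 20 mod 23 = 1^2 * 20 = 1*20 = 20
  bit 1 = 0: r = r^2 mod 23 = 20^2 = 9
  bit 2 = 1: r = r^2 * 20 mod 23 = 9^2 * 20 = 12*20 = 10
  bit 3 = 0: r = r^2 mod 23 = 10^2 = 8
  bit 4 = 1: r = r^2 * 20 mod 23 = 8^2 * 20 = 18*20 = 15
  -> A = 15
B = 20^11 mod 23  (bits of 11 = 1011)
  bit 0 = 1: r = r^2 * 20 mod 23 = 1^2 * 20 = 1*20 = 20
  bit 1 = 0: r = r^2 mod 23 = 20^2 = 9
  bit 2 = 1: r = r^2 * 20 mod 23 = 9^2 * 20 = 12*20 = 10
  bit 3 = 1: r = r^2 * 20 mod 23 = 10^2 * 20 = 8*20 = 22
  -> B = 22
s = B^a = 22^21 mod 23  (bits of 21 = 10101)
  bit 0 = 1: r = r^2 * 22 mod 23 = 1^2 * 22 = 1*22 = 22
  bit 1 = 0: r = r^2 mod 23 = 22^2 = 1
  bit 2 = 1: r = r^2 * 22 mod 23 = 1^2 * 22 = 1*22 = 22
  bit 3 = 0: r = r^2 mod 23 = 22^2 = 1
  bit 4 = 1: r = r^2 * 22 mod 23 = 1^2 * 22 = 1*22 = 22
  -> s = B^a = 22

Answer: 15 22 22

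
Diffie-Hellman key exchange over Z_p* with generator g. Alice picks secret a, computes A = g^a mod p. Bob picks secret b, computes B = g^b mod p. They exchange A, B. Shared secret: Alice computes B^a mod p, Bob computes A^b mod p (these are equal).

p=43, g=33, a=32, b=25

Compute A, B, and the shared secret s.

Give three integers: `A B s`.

A = 33^32 mod 43  (bits of 32 = 100000)
  bit 0 = 1: r = r^2 * 33 mod 43 = 1^2 * 33 = 1*33 = 33
  bit 1 = 0: r = r^2 mod 43 = 33^2 = 14
  bit 2 = 0: r = r^2 mod 43 = 14^2 = 24
  bit 3 = 0: r = r^2 mod 43 = 24^2 = 17
  bit 4 = 0: r = r^2 mod 43 = 17^2 = 31
  bit 5 = 0: r = r^2 mod 43 = 31^2 = 15
  -> A = 15
B = 33^25 mod 43  (bits of 25 = 11001)
  bit 0 = 1: r = r^2 * 33 mod 43 = 1^2 * 33 = 1*33 = 33
  bit 1 = 1: r = r^2 * 33 mod 43 = 33^2 * 33 = 14*33 = 32
  bit 2 = 0: r = r^2 mod 43 = 32^2 = 35
  bit 3 = 0: r = r^2 mod 43 = 35^2 = 21
  bit 4 = 1: r = r^2 * 33 mod 43 = 21^2 * 33 = 11*33 = 19
  -> B = 19
s = B^a = 19^32 mod 43  (bits of 32 = 100000)
  bit 0 = 1: r = r^2 * 19 mod 43 = 1^2 * 19 = 1*19 = 19
  bit 1 = 0: r = r^2 mod 43 = 19^2 = 17
  bit 2 = 0: r = r^2 mod 43 = 17^2 = 31
  bit 3 = 0: r = r^2 mod 43 = 31^2 = 15
  bit 4 = 0: r = r^2 mod 43 = 15^2 = 10
  bit 5 = 0: r = r^2 mod 43 = 10^2 = 14
  -> s = B^a = 14

Answer: 15 19 14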